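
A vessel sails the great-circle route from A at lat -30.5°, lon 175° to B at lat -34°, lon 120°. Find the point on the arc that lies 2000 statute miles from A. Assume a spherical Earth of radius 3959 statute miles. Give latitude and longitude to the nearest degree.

≈ lat -36°, lon 141°

Convert each endpoint to a unit vector on the sphere (x = cos φ cos λ, y = cos φ sin λ, z = sin φ).
The central angle between the endpoints is δ = arccos(p₁·p₂) ≈ 0.804 rad (46.1°). The total great-circle distance is δ·R ≈ 0.804 × 3959 ≈ 3185 mi, so the target fraction is f = 2000/3185 ≈ 0.628.
Interpolate at f ≈ 0.628 with slerp weights a = sin((1−f)δ)/sin δ ≈ 0.409, b = sin(fδ)/sin δ ≈ 0.672.
p = a·p₁ + b·p₂ ≈ (-0.630, 0.513, -0.583); φ = arcsin(p_z) ≈ -35.69°, λ = atan2(p_y, p_x) ≈ 140.83°.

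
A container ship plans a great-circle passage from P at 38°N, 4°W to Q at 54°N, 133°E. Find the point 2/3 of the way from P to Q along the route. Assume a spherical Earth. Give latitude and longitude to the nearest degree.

From cos δ = sin φ₁ sin φ₂ + cos φ₁ cos φ₂ cos Δλ, the central angle is δ ≈ 1.411 rad (80.8°).
Interpolate at f = 2/3 with slerp weights a = sin((1−f)δ)/sin δ ≈ 0.459, b = sin(fδ)/sin δ ≈ 0.818.
p = a·p₁ + b·p₂ ≈ (0.033, 0.327, 0.945); φ = arcsin(p_z) ≈ 70.84°, λ = atan2(p_y, p_x) ≈ 84.27°.

≈ 71°N, 84°E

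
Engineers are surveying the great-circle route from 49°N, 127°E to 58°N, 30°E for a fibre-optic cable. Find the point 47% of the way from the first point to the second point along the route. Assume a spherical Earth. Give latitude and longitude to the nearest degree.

≈ 63°N, 89°E

Convert each endpoint to a unit vector on the sphere (x = cos φ cos λ, y = cos φ sin λ, z = sin φ).
The central angle between the endpoints is δ = arccos(p₁·p₂) ≈ 0.930 rad (53.3°).
Interpolate at f = 0.47 with slerp weights a = sin((1−f)δ)/sin δ ≈ 0.590, b = sin(fδ)/sin δ ≈ 0.528.
p = a·p₁ + b·p₂ ≈ (0.009, 0.449, 0.893); φ = arcsin(p_z) ≈ 63.30°, λ = atan2(p_y, p_x) ≈ 88.82°.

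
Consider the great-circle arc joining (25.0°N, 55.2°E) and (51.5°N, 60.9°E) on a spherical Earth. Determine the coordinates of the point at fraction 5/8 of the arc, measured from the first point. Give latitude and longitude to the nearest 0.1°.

≈ (41.6°N, 58.2°E)

Convert each endpoint to a unit vector on the sphere (x = cos φ cos λ, y = cos φ sin λ, z = sin φ).
The central angle between the endpoints is δ = arccos(p₁·p₂) ≈ 0.469 rad (26.9°).
Interpolate at f = 5/8 with slerp weights a = sin((1−f)δ)/sin δ ≈ 0.387, b = sin(fδ)/sin δ ≈ 0.639.
p = a·p₁ + b·p₂ ≈ (0.394, 0.636, 0.664); φ = arcsin(p_z) ≈ 41.60°, λ = atan2(p_y, p_x) ≈ 58.23°.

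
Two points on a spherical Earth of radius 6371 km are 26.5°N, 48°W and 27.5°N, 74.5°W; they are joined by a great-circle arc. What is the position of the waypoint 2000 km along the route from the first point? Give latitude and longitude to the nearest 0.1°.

≈ 27.7°N, 68.2°W

From cos δ = sin φ₁ sin φ₂ + cos φ₁ cos φ₂ cos Δλ, the central angle is δ ≈ 0.412 rad (23.6°). The total great-circle distance is δ·R ≈ 0.412 × 6371 ≈ 2623 km, so the target fraction is f = 2000/2623 ≈ 0.763.
Interpolate at f ≈ 0.763 with slerp weights a = sin((1−f)δ)/sin δ ≈ 0.244, b = sin(fδ)/sin δ ≈ 0.772.
p = a·p₁ + b·p₂ ≈ (0.329, -0.822, 0.465); φ = arcsin(p_z) ≈ 27.72°, λ = atan2(p_y, p_x) ≈ -68.18°.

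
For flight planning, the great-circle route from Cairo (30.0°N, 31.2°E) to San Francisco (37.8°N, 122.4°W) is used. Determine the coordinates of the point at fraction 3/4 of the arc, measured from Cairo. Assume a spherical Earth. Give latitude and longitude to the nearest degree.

≈ (61°N, 100°W)

From cos δ = sin φ₁ sin φ₂ + cos φ₁ cos φ₂ cos Δλ, the central angle is δ ≈ 1.882 rad (107.8°).
Interpolate at f = 3/4 with slerp weights a = sin((1−f)δ)/sin δ ≈ 0.476, b = sin(fδ)/sin δ ≈ 1.037.
p = a·p₁ + b·p₂ ≈ (-0.086, -0.478, 0.874); φ = arcsin(p_z) ≈ 60.92°, λ = atan2(p_y, p_x) ≈ -100.23°.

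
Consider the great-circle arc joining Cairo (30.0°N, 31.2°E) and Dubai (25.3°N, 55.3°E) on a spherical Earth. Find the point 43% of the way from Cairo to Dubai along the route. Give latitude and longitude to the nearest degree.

≈ 28°N, 42°E

Convert each endpoint to a unit vector on the sphere (x = cos φ cos λ, y = cos φ sin λ, z = sin φ).
The central angle between the endpoints is δ = arccos(p₁·p₂) ≈ 0.381 rad (21.8°).
Interpolate at f = 0.43 with slerp weights a = sin((1−f)δ)/sin δ ≈ 0.579, b = sin(fδ)/sin δ ≈ 0.439.
p = a·p₁ + b·p₂ ≈ (0.655, 0.586, 0.477); φ = arcsin(p_z) ≈ 28.50°, λ = atan2(p_y, p_x) ≈ 41.82°.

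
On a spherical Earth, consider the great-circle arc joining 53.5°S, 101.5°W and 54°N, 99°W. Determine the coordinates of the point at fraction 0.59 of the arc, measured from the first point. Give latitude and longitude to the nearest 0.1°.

Write both endpoints as unit vectors p₁, p₂ with components (cos φ cos λ, cos φ sin λ, sin φ).
The central angle between the endpoints is δ = arccos(p₁·p₂) ≈ 1.877 rad (107.5°).
Interpolate at f = 0.59 with slerp weights a = sin((1−f)δ)/sin δ ≈ 0.730, b = sin(fδ)/sin δ ≈ 0.938.
p = a·p₁ + b·p₂ ≈ (-0.173, -0.970, 0.172); φ = arcsin(p_z) ≈ 9.93°, λ = atan2(p_y, p_x) ≈ -100.10°.

≈ 9.9°N, 100.1°W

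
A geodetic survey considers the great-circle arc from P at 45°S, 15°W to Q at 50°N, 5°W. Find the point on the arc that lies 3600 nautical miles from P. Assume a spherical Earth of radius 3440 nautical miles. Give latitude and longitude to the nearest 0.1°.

Write both endpoints as unit vectors p₁, p₂ with components (cos φ cos λ, cos φ sin λ, sin φ).
The central angle between the endpoints is δ = arccos(p₁·p₂) ≈ 1.665 rad (95.4°). The total great-circle distance is δ·R ≈ 1.665 × 3440 ≈ 5728 nmi, so the target fraction is f = 3600/5728 ≈ 0.629.
Interpolate at f ≈ 0.629 with slerp weights a = sin((1−f)δ)/sin δ ≈ 0.582, b = sin(fδ)/sin δ ≈ 0.870.
p = a·p₁ + b·p₂ ≈ (0.955, -0.155, 0.254); φ = arcsin(p_z) ≈ 14.73°, λ = atan2(p_y, p_x) ≈ -9.24°.

≈ 14.7°N, 9.2°W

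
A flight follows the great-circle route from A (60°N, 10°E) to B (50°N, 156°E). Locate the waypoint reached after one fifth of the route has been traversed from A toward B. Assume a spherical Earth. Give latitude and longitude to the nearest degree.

≈ (72°N, 27°E)

Write both endpoints as unit vectors p₁, p₂ with components (cos φ cos λ, cos φ sin λ, sin φ).
The central angle between the endpoints is δ = arccos(p₁·p₂) ≈ 1.163 rad (66.6°).
Interpolate at f = 1/5 with slerp weights a = sin((1−f)δ)/sin δ ≈ 0.873, b = sin(fδ)/sin δ ≈ 0.251.
p = a·p₁ + b·p₂ ≈ (0.283, 0.141, 0.949); φ = arcsin(p_z) ≈ 71.57°, λ = atan2(p_y, p_x) ≈ 26.59°.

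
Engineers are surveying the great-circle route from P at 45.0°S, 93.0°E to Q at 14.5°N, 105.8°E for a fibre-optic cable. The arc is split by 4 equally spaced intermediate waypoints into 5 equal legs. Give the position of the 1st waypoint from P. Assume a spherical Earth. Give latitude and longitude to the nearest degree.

≈ 33°S, 97°E

From cos δ = sin φ₁ sin φ₂ + cos φ₁ cos φ₂ cos Δλ, the central angle is δ ≈ 1.058 rad (60.6°).
Interpolate at f = 1/5 with slerp weights a = sin((1−f)δ)/sin δ ≈ 0.859, b = sin(fδ)/sin δ ≈ 0.241.
p = a·p₁ + b·p₂ ≈ (-0.095, 0.831, -0.547); φ = arcsin(p_z) ≈ -33.19°, λ = atan2(p_y, p_x) ≈ 96.54°.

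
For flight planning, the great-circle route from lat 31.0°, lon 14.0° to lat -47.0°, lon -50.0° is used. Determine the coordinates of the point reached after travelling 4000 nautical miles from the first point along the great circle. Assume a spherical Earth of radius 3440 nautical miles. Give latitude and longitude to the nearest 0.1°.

≈ lat -24.5°, lon -24.5°

From cos δ = sin φ₁ sin φ₂ + cos φ₁ cos φ₂ cos Δλ, the central angle is δ ≈ 1.691 rad (96.9°). The total great-circle distance is δ·R ≈ 1.691 × 3440 ≈ 5819 nmi, so the target fraction is f = 4000/5819 ≈ 0.687.
Interpolate at f ≈ 0.687 with slerp weights a = sin((1−f)δ)/sin δ ≈ 0.508, b = sin(fδ)/sin δ ≈ 0.925.
p = a·p₁ + b·p₂ ≈ (0.828, -0.378, -0.415); φ = arcsin(p_z) ≈ -24.49°, λ = atan2(p_y, p_x) ≈ -24.52°.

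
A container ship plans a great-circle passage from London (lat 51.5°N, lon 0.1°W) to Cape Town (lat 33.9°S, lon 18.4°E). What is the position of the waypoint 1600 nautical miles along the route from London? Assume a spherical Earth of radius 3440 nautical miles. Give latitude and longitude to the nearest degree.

≈ lat 25°N, lon 7°E

The haversine formula gives a central angle δ ≈ 1.517 rad (86.9°) between the endpoints. The total great-circle distance is δ·R ≈ 1.517 × 3440 ≈ 5219 nmi, so the target fraction is f = 1600/5219 ≈ 0.307.
Interpolate at f ≈ 0.307 with slerp weights a = sin((1−f)δ)/sin δ ≈ 0.870, b = sin(fδ)/sin δ ≈ 0.449.
p = a·p₁ + b·p₂ ≈ (0.895, 0.117, 0.430); φ = arcsin(p_z) ≈ 25.48°, λ = atan2(p_y, p_x) ≈ 7.43°.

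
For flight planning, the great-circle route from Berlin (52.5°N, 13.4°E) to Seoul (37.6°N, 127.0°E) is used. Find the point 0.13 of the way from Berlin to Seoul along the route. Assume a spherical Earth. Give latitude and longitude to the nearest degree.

≈ 58°N, 27°E

The haversine formula gives a central angle δ ≈ 1.276 rad (73.1°) between the endpoints.
Interpolate at f = 0.13 with slerp weights a = sin((1−f)δ)/sin δ ≈ 0.936, b = sin(fδ)/sin δ ≈ 0.173.
p = a·p₁ + b·p₂ ≈ (0.472, 0.241, 0.848); φ = arcsin(p_z) ≈ 57.99°, λ = atan2(p_y, p_x) ≈ 27.07°.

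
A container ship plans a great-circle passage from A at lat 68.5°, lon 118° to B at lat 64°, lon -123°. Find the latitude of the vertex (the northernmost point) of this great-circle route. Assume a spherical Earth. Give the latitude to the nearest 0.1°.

≈ 77.6°

The great circle lies in the plane with unit normal n̂ = (p₁ × p₂)/|p₁ × p₂|.
Here n̂_z ≈ +0.216; the vertex latitude is φ_max = arccos|n̂_z| ≈ 77.6°.
Check via Clairaut: cos φ_max = |cos φ₁| · sin C = cos(68.5°)·sin(36.0°) ≈ 0.216, again giving ≈ 77.6°.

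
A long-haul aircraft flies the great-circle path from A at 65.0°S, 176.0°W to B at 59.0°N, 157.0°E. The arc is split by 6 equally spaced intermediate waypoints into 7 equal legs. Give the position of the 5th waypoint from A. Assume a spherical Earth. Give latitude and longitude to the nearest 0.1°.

Convert each endpoint to a unit vector on the sphere (x = cos φ cos λ, y = cos φ sin λ, z = sin φ).
The central angle between the endpoints is δ = arccos(p₁·p₂) ≈ 2.193 rad (125.7°).
Interpolate at f = 5/7 with slerp weights a = sin((1−f)δ)/sin δ ≈ 0.722, b = sin(fδ)/sin δ ≈ 1.231.
p = a·p₁ + b·p₂ ≈ (-0.888, 0.226, 0.401); φ = arcsin(p_z) ≈ 23.63°, λ = atan2(p_y, p_x) ≈ 165.69°.

≈ 23.6°N, 165.7°E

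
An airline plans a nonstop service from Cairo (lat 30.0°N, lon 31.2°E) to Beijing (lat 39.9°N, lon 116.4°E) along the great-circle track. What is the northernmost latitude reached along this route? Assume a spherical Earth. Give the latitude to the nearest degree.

≈ 44°N

The great circle lies in the plane with unit normal n̂ = (p₁ × p₂)/|p₁ × p₂|.
Here n̂_z ≈ +0.715; the vertex latitude is φ_max = arccos|n̂_z| ≈ 44.4°.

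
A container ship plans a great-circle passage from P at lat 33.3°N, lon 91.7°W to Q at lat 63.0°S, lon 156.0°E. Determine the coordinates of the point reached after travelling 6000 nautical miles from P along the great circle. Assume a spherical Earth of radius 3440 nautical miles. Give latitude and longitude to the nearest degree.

≈ lat 52°S, lon 152°W

Convert each endpoint to a unit vector on the sphere (x = cos φ cos λ, y = cos φ sin λ, z = sin φ).
The central angle between the endpoints is δ = arccos(p₁·p₂) ≈ 2.256 rad (129.3°). The total great-circle distance is δ·R ≈ 2.256 × 3440 ≈ 7762 nmi, so the target fraction is f = 6000/7762 ≈ 0.773.
Interpolate at f ≈ 0.773 with slerp weights a = sin((1−f)δ)/sin δ ≈ 0.633, b = sin(fδ)/sin δ ≈ 1.273.
p = a·p₁ + b·p₂ ≈ (-0.543, -0.294, -0.786); φ = arcsin(p_z) ≈ -51.83°, λ = atan2(p_y, p_x) ≈ -151.59°.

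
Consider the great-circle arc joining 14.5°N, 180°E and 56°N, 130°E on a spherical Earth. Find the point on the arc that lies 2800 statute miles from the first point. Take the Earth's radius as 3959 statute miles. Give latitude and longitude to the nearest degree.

Write both endpoints as unit vectors p₁, p₂ with components (cos φ cos λ, cos φ sin λ, sin φ).
The central angle between the endpoints is δ = arccos(p₁·p₂) ≈ 0.982 rad (56.3°). The total great-circle distance is δ·R ≈ 0.982 × 3959 ≈ 3887 mi, so the target fraction is f = 2800/3887 ≈ 0.720.
Interpolate at f ≈ 0.720 with slerp weights a = sin((1−f)δ)/sin δ ≈ 0.326, b = sin(fδ)/sin δ ≈ 0.781.
p = a·p₁ + b·p₂ ≈ (-0.597, 0.335, 0.729); φ = arcsin(p_z) ≈ 46.84°, λ = atan2(p_y, p_x) ≈ 150.70°.

≈ 47°N, 151°E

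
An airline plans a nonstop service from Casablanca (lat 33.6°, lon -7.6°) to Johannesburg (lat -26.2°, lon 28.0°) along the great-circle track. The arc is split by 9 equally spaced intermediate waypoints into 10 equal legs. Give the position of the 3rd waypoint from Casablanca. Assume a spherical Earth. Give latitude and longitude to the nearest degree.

≈ lat 16°, lon 4°

Write both endpoints as unit vectors p₁, p₂ with components (cos φ cos λ, cos φ sin λ, sin φ).
The central angle between the endpoints is δ = arccos(p₁·p₂) ≈ 1.199 rad (68.7°).
Interpolate at f = 3/10 with slerp weights a = sin((1−f)δ)/sin δ ≈ 0.799, b = sin(fδ)/sin δ ≈ 0.378.
p = a·p₁ + b·p₂ ≈ (0.959, 0.071, 0.275); φ = arcsin(p_z) ≈ 15.97°, λ = atan2(p_y, p_x) ≈ 4.24°.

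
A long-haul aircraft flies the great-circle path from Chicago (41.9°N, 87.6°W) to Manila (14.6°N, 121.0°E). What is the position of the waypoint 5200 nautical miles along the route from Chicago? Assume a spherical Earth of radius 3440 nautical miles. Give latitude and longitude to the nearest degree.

Convert each endpoint to a unit vector on the sphere (x = cos φ cos λ, y = cos φ sin λ, z = sin φ).
The central angle between the endpoints is δ = arccos(p₁·p₂) ≈ 2.053 rad (117.6°). The total great-circle distance is δ·R ≈ 2.053 × 3440 ≈ 7064 nmi, so the target fraction is f = 5200/7064 ≈ 0.736.
Interpolate at f ≈ 0.736 with slerp weights a = sin((1−f)δ)/sin δ ≈ 0.582, b = sin(fδ)/sin δ ≈ 1.127.
p = a·p₁ + b·p₂ ≈ (-0.544, 0.502, 0.673); φ = arcsin(p_z) ≈ 42.28°, λ = atan2(p_y, p_x) ≈ 137.28°.

≈ 42°N, 137°E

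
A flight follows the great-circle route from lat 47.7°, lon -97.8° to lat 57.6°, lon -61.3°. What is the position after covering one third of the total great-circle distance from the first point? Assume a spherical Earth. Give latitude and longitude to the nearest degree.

≈ lat 52°, lon -88°

Convert each endpoint to a unit vector on the sphere (x = cos φ cos λ, y = cos φ sin λ, z = sin φ).
The central angle between the endpoints is δ = arccos(p₁·p₂) ≈ 0.417 rad (23.9°).
Interpolate at f = 1/3 with slerp weights a = sin((1−f)δ)/sin δ ≈ 0.678, b = sin(fδ)/sin δ ≈ 0.342.
p = a·p₁ + b·p₂ ≈ (0.026, -0.613, 0.790); φ = arcsin(p_z) ≈ 52.18°, λ = atan2(p_y, p_x) ≈ -87.56°.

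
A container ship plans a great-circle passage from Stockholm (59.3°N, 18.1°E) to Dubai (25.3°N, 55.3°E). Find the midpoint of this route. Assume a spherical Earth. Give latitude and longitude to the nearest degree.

Convert each endpoint to a unit vector on the sphere (x = cos φ cos λ, y = cos φ sin λ, z = sin φ).
The central angle between the endpoints is δ = arccos(p₁·p₂) ≈ 0.745 rad (42.7°).
Interpolate at f = 1/2 with slerp weights a = sin((1−f)δ)/sin δ ≈ 0.537, b = sin(fδ)/sin δ ≈ 0.537.
p = a·p₁ + b·p₂ ≈ (0.537, 0.484, 0.691); φ = arcsin(p_z) ≈ 43.71°, λ = atan2(p_y, p_x) ≈ 42.05°.

≈ 44°N, 42°E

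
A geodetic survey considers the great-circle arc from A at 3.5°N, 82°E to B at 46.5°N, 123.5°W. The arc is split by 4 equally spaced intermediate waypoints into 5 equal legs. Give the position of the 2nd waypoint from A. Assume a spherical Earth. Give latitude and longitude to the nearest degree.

From cos δ = sin φ₁ sin φ₂ + cos φ₁ cos φ₂ cos Δλ, the central angle is δ ≈ 2.184 rad (125.2°).
Interpolate at f = 2/5 with slerp weights a = sin((1−f)δ)/sin δ ≈ 1.182, b = sin(fδ)/sin δ ≈ 0.938.
p = a·p₁ + b·p₂ ≈ (-0.192, 0.630, 0.752); φ = arcsin(p_z) ≈ 48.80°, λ = atan2(p_y, p_x) ≈ 106.96°.

≈ 49°N, 107°E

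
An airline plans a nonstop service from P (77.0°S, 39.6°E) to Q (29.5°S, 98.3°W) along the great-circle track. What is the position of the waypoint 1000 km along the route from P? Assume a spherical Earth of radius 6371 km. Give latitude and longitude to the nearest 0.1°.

From cos δ = sin φ₁ sin φ₂ + cos φ₁ cos φ₂ cos Δλ, the central angle is δ ≈ 1.230 rad (70.5°). The total great-circle distance is δ·R ≈ 1.230 × 6371 ≈ 7834 km, so the target fraction is f = 1000/7834 ≈ 0.128.
Interpolate at f ≈ 0.128 with slerp weights a = sin((1−f)δ)/sin δ ≈ 0.932, b = sin(fδ)/sin δ ≈ 0.166.
p = a·p₁ + b·p₂ ≈ (0.141, -0.009, -0.990); φ = arcsin(p_z) ≈ -81.89°, λ = atan2(p_y, p_x) ≈ -3.74°.

≈ (81.9°S, 3.7°W)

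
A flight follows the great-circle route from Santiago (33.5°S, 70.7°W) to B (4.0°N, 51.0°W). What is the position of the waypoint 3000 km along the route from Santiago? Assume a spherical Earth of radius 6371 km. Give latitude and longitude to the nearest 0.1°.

≈ (9.5°S, 57.3°W)

Write both endpoints as unit vectors p₁, p₂ with components (cos φ cos λ, cos φ sin λ, sin φ).
The central angle between the endpoints is δ = arccos(p₁·p₂) ≈ 0.731 rad (41.9°). The total great-circle distance is δ·R ≈ 0.731 × 6371 ≈ 4656 km, so the target fraction is f = 3000/4656 ≈ 0.644.
Interpolate at f ≈ 0.644 with slerp weights a = sin((1−f)δ)/sin δ ≈ 0.385, b = sin(fδ)/sin δ ≈ 0.680.
p = a·p₁ + b·p₂ ≈ (0.533, -0.830, -0.165); φ = arcsin(p_z) ≈ -9.50°, λ = atan2(p_y, p_x) ≈ -57.30°.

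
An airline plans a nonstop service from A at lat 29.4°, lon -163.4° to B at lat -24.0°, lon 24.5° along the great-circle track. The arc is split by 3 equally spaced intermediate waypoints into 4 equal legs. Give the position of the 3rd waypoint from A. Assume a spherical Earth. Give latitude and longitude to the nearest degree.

The haversine formula gives a central angle δ ≈ 2.987 rad (171.1°) between the endpoints.
Interpolate at f = 3/4 with slerp weights a = sin((1−f)δ)/sin δ ≈ 4.399, b = sin(fδ)/sin δ ≈ 5.080.
p = a·p₁ + b·p₂ ≈ (0.550, 0.830, 0.093); φ = arcsin(p_z) ≈ 5.35°, λ = atan2(p_y, p_x) ≈ 56.44°.

≈ lat 5°, lon 56°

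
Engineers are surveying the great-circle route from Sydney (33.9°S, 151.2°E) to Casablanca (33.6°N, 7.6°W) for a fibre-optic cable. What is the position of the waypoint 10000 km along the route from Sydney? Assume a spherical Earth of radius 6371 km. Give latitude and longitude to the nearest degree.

≈ 4°N, 64°E

From cos δ = sin φ₁ sin φ₂ + cos φ₁ cos φ₂ cos Δλ, the central angle is δ ≈ 2.834 rad (162.4°). The total great-circle distance is δ·R ≈ 2.834 × 6371 ≈ 18058 km, so the target fraction is f = 10000/18058 ≈ 0.554.
Interpolate at f ≈ 0.554 with slerp weights a = sin((1−f)δ)/sin δ ≈ 3.154, b = sin(fδ)/sin δ ≈ 3.308.
p = a·p₁ + b·p₂ ≈ (0.437, 0.897, 0.071); φ = arcsin(p_z) ≈ 4.09°, λ = atan2(p_y, p_x) ≈ 64.03°.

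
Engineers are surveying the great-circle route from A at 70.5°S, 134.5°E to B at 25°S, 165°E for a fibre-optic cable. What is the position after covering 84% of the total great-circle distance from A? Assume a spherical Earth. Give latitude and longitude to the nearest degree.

≈ 33°S, 163°E

From cos δ = sin φ₁ sin φ₂ + cos φ₁ cos φ₂ cos Δλ, the central angle is δ ≈ 0.851 rad (48.8°).
Interpolate at f = 0.84 with slerp weights a = sin((1−f)δ)/sin δ ≈ 0.181, b = sin(fδ)/sin δ ≈ 0.872.
p = a·p₁ + b·p₂ ≈ (-0.805, 0.247, -0.539); φ = arcsin(p_z) ≈ -32.59°, λ = atan2(p_y, p_x) ≈ 162.92°.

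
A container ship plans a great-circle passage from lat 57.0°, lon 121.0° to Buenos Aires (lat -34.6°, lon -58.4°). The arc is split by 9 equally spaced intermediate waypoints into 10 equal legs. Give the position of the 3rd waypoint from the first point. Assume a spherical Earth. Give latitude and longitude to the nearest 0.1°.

Write both endpoints as unit vectors p₁, p₂ with components (cos φ cos λ, cos φ sin λ, sin φ).
The central angle between the endpoints is δ = arccos(p₁·p₂) ≈ 2.751 rad (157.6°).
Interpolate at f = 3/10 with slerp weights a = sin((1−f)δ)/sin δ ≈ 2.461, b = sin(fδ)/sin δ ≈ 1.928.
p = a·p₁ + b·p₂ ≈ (0.141, -0.203, 0.969); φ = arcsin(p_z) ≈ 75.70°, λ = atan2(p_y, p_x) ≈ -55.14°.

≈ lat 75.7°, lon -55.1°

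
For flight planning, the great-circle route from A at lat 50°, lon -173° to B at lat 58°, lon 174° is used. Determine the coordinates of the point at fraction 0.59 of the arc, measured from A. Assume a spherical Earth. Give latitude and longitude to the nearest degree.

From cos δ = sin φ₁ sin φ₂ + cos φ₁ cos φ₂ cos Δλ, the central angle is δ ≈ 0.192 rad (11.0°).
Interpolate at f = 0.59 with slerp weights a = sin((1−f)δ)/sin δ ≈ 0.412, b = sin(fδ)/sin δ ≈ 0.592.
p = a·p₁ + b·p₂ ≈ (-0.575, 0.001, 0.818); φ = arcsin(p_z) ≈ 54.89°, λ = atan2(p_y, p_x) ≈ 179.95°.

≈ lat 55°, lon 180°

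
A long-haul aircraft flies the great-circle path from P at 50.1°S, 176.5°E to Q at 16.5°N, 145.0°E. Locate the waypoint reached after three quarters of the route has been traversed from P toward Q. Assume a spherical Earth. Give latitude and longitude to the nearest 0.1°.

≈ 0.4°S, 151.3°E

From cos δ = sin φ₁ sin φ₂ + cos φ₁ cos φ₂ cos Δλ, the central angle is δ ≈ 1.259 rad (72.2°).
Interpolate at f = 3/4 with slerp weights a = sin((1−f)δ)/sin δ ≈ 0.325, b = sin(fδ)/sin δ ≈ 0.851.
p = a·p₁ + b·p₂ ≈ (-0.877, 0.481, -0.008); φ = arcsin(p_z) ≈ -0.45°, λ = atan2(p_y, p_x) ≈ 151.26°.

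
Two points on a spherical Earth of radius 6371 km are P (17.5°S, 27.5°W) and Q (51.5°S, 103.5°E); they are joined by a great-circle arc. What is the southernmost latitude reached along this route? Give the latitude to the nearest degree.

≈ 63°S

The great circle lies in the plane with unit normal n̂ = (p₁ × p₂)/|p₁ × p₂|.
Here n̂_z ≈ +0.453; the vertex latitude is φ_max = arccos|n̂_z| ≈ 63.0°.
Check via Clairaut: cos φ_max = |cos φ₁| · sin C = cos(17.5°)·sin(151.6°) ≈ 0.453, again giving ≈ 63.0°.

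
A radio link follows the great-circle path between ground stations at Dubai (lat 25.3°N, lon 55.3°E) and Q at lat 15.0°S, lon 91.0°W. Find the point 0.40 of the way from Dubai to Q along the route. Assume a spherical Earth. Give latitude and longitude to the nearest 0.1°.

From cos δ = sin φ₁ sin φ₂ + cos φ₁ cos φ₂ cos Δλ, the central angle is δ ≈ 2.563 rad (146.8°).
Interpolate at f = 0.40 with slerp weights a = sin((1−f)δ)/sin δ ≈ 1.827, b = sin(fδ)/sin δ ≈ 1.563.
p = a·p₁ + b·p₂ ≈ (0.914, -0.151, 0.376); φ = arcsin(p_z) ≈ 22.11°, λ = atan2(p_y, p_x) ≈ -9.39°.

≈ lat 22.1°N, lon 9.4°W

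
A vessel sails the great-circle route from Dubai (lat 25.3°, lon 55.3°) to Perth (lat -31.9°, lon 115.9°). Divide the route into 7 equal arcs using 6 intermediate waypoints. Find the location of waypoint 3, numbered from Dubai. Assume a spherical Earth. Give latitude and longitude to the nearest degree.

≈ lat 0°, lon 81°

Convert each endpoint to a unit vector on the sphere (x = cos φ cos λ, y = cos φ sin λ, z = sin φ).
The central angle between the endpoints is δ = arccos(p₁·p₂) ≈ 1.419 rad (81.3°).
Interpolate at f = 3/7 with slerp weights a = sin((1−f)δ)/sin δ ≈ 0.733, b = sin(fδ)/sin δ ≈ 0.578.
p = a·p₁ + b·p₂ ≈ (0.163, 0.987, 0.008); φ = arcsin(p_z) ≈ 0.46°, λ = atan2(p_y, p_x) ≈ 80.61°.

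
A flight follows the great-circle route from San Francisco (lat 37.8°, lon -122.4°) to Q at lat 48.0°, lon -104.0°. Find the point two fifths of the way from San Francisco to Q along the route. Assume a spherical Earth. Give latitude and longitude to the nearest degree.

≈ lat 42°, lon -116°

Convert each endpoint to a unit vector on the sphere (x = cos φ cos λ, y = cos φ sin λ, z = sin φ).
The central angle between the endpoints is δ = arccos(p₁·p₂) ≈ 0.294 rad (16.8°).
Interpolate at f = 2/5 with slerp weights a = sin((1−f)δ)/sin δ ≈ 0.606, b = sin(fδ)/sin δ ≈ 0.405.
p = a·p₁ + b·p₂ ≈ (-0.322, -0.667, 0.672); φ = arcsin(p_z) ≈ 42.22°, λ = atan2(p_y, p_x) ≈ -115.77°.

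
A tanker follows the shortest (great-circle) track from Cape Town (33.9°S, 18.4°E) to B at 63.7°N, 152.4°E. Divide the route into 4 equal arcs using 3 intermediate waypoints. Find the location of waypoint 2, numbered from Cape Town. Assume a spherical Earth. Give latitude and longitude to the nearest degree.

≈ 29°N, 50°E

Write both endpoints as unit vectors p₁, p₂ with components (cos φ cos λ, cos φ sin λ, sin φ).
The central angle between the endpoints is δ = arccos(p₁·p₂) ≈ 2.427 rad (139.1°).
Interpolate at f = 2/4 with slerp weights a = sin((1−f)δ)/sin δ ≈ 1.430, b = sin(fδ)/sin δ ≈ 1.430.
p = a·p₁ + b·p₂ ≈ (0.565, 0.668, 0.484); φ = arcsin(p_z) ≈ 28.97°, λ = atan2(p_y, p_x) ≈ 49.80°.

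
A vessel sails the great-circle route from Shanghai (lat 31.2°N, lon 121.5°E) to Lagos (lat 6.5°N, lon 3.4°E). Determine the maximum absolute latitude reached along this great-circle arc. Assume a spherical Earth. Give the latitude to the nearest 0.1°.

The great circle lies in the plane with unit normal n̂ = (p₁ × p₂)/|p₁ × p₂|.
Here n̂_z ≈ -0.798; the vertex latitude is φ_max = arccos|n̂_z| ≈ 37.1°.
Check via Clairaut: cos φ_max = |cos φ₁| · sin C = cos(31.2°)·sin(68.8°) ≈ 0.798, again giving ≈ 37.1°.

≈ 37.1°N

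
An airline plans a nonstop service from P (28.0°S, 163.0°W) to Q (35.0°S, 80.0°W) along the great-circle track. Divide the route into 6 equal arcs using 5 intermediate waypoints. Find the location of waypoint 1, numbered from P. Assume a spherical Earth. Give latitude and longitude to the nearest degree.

From cos δ = sin φ₁ sin φ₂ + cos φ₁ cos φ₂ cos Δλ, the central angle is δ ≈ 1.205 rad (69.1°).
Interpolate at f = 1/6 with slerp weights a = sin((1−f)δ)/sin δ ≈ 0.904, b = sin(fδ)/sin δ ≈ 0.214.
p = a·p₁ + b·p₂ ≈ (-0.733, -0.406, -0.547); φ = arcsin(p_z) ≈ -33.14°, λ = atan2(p_y, p_x) ≈ -151.03°.

≈ (33°S, 151°W)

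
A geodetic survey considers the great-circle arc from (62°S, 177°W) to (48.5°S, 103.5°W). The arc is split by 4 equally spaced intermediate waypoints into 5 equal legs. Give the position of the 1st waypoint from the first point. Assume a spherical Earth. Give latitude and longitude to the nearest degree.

Convert each endpoint to a unit vector on the sphere (x = cos φ cos λ, y = cos φ sin λ, z = sin φ).
The central angle between the endpoints is δ = arccos(p₁·p₂) ≈ 0.723 rad (41.4°).
Interpolate at f = 1/5 with slerp weights a = sin((1−f)δ)/sin δ ≈ 0.826, b = sin(fδ)/sin δ ≈ 0.218.
p = a·p₁ + b·p₂ ≈ (-0.421, -0.161, -0.893); φ = arcsin(p_z) ≈ -63.21°, λ = atan2(p_y, p_x) ≈ -159.12°.

≈ (63°S, 159°W)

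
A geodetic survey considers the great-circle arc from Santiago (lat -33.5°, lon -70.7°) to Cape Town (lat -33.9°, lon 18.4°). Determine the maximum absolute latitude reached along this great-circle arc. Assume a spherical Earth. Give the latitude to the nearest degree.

≈ -43°

The great circle lies in the plane with unit normal n̂ = (p₁ × p₂)/|p₁ × p₂|.
Here n̂_z ≈ +0.730; the vertex latitude is φ_max = arccos|n̂_z| ≈ 43.1°.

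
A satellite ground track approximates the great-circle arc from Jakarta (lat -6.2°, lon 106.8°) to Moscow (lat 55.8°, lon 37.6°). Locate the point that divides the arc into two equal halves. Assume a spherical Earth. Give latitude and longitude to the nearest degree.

≈ lat 29°, lon 83°

Write both endpoints as unit vectors p₁, p₂ with components (cos φ cos λ, cos φ sin λ, sin φ).
The central angle between the endpoints is δ = arccos(p₁·p₂) ≈ 1.461 rad (83.7°).
Interpolate at f = 1/2 with slerp weights a = sin((1−f)δ)/sin δ ≈ 0.671, b = sin(fδ)/sin δ ≈ 0.671.
p = a·p₁ + b·p₂ ≈ (0.106, 0.869, 0.483); φ = arcsin(p_z) ≈ 28.87°, λ = atan2(p_y, p_x) ≈ 83.04°.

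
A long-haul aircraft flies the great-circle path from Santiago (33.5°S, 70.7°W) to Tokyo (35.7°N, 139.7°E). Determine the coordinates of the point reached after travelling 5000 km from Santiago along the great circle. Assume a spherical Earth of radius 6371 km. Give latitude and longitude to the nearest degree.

≈ (15°S, 116°W)

Write both endpoints as unit vectors p₁, p₂ with components (cos φ cos λ, cos φ sin λ, sin φ).
The central angle between the endpoints is δ = arccos(p₁·p₂) ≈ 2.705 rad (155.0°). The total great-circle distance is δ·R ≈ 2.705 × 6371 ≈ 17233 km, so the target fraction is f = 5000/17233 ≈ 0.290.
Interpolate at f ≈ 0.290 with slerp weights a = sin((1−f)δ)/sin δ ≈ 2.222, b = sin(fδ)/sin δ ≈ 1.671.
p = a·p₁ + b·p₂ ≈ (-0.423, -0.871, -0.251); φ = arcsin(p_z) ≈ -14.55°, λ = atan2(p_y, p_x) ≈ -115.88°.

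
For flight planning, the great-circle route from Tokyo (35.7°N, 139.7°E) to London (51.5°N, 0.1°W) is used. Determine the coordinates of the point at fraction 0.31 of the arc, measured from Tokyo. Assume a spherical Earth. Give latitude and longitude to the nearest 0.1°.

≈ 58.7°N, 119.3°E

Write both endpoints as unit vectors p₁, p₂ with components (cos φ cos λ, cos φ sin λ, sin φ).
The central angle between the endpoints is δ = arccos(p₁·p₂) ≈ 1.500 rad (86.0°).
Interpolate at f = 0.31 with slerp weights a = sin((1−f)δ)/sin δ ≈ 0.862, b = sin(fδ)/sin δ ≈ 0.450.
p = a·p₁ + b·p₂ ≈ (-0.254, 0.452, 0.855); φ = arcsin(p_z) ≈ 58.75°, λ = atan2(p_y, p_x) ≈ 119.32°.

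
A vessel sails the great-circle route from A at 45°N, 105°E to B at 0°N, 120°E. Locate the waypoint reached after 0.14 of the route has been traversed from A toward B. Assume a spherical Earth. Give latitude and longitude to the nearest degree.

≈ 39°N, 108°E

Write both endpoints as unit vectors p₁, p₂ with components (cos φ cos λ, cos φ sin λ, sin φ).
The central angle between the endpoints is δ = arccos(p₁·p₂) ≈ 0.819 rad (46.9°).
Interpolate at f = 0.14 with slerp weights a = sin((1−f)δ)/sin δ ≈ 0.886, b = sin(fδ)/sin δ ≈ 0.157.
p = a·p₁ + b·p₂ ≈ (-0.241, 0.741, 0.627); φ = arcsin(p_z) ≈ 38.82°, λ = atan2(p_y, p_x) ≈ 107.98°.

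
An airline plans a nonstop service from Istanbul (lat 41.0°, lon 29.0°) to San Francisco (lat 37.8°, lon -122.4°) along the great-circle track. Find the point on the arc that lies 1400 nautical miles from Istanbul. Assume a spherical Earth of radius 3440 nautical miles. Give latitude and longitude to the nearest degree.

≈ lat 61°, lon 11°

Convert each endpoint to a unit vector on the sphere (x = cos φ cos λ, y = cos φ sin λ, z = sin φ).
The central angle between the endpoints is δ = arccos(p₁·p₂) ≈ 1.693 rad (97.0°). The total great-circle distance is δ·R ≈ 1.693 × 3440 ≈ 5822 nmi, so the target fraction is f = 1400/5822 ≈ 0.240.
Interpolate at f ≈ 0.240 with slerp weights a = sin((1−f)δ)/sin δ ≈ 0.967, b = sin(fδ)/sin δ ≈ 0.399.
p = a·p₁ + b·p₂ ≈ (0.469, 0.088, 0.879); φ = arcsin(p_z) ≈ 61.48°, λ = atan2(p_y, p_x) ≈ 10.58°.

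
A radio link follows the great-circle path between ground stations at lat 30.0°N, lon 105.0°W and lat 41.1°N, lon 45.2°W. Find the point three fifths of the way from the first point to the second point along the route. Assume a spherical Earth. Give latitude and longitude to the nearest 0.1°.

≈ lat 40.5°N, lon 71.1°W

Write both endpoints as unit vectors p₁, p₂ with components (cos φ cos λ, cos φ sin λ, sin φ).
The central angle between the endpoints is δ = arccos(p₁·p₂) ≈ 0.854 rad (48.9°).
Interpolate at f = 3/5 with slerp weights a = sin((1−f)δ)/sin δ ≈ 0.444, b = sin(fδ)/sin δ ≈ 0.650.
p = a·p₁ + b·p₂ ≈ (0.246, -0.719, 0.650); φ = arcsin(p_z) ≈ 40.52°, λ = atan2(p_y, p_x) ≈ -71.14°.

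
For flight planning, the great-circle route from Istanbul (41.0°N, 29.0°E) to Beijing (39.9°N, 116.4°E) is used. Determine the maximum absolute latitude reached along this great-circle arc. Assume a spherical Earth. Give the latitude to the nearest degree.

≈ 50°N

The great circle lies in the plane with unit normal n̂ = (p₁ × p₂)/|p₁ × p₂|.
Here n̂_z ≈ +0.647; the vertex latitude is φ_max = arccos|n̂_z| ≈ 49.7°.
Check via Clairaut: cos φ_max = |cos φ₁| · sin C = cos(41.0°)·sin(59.0°) ≈ 0.647, again giving ≈ 49.7°.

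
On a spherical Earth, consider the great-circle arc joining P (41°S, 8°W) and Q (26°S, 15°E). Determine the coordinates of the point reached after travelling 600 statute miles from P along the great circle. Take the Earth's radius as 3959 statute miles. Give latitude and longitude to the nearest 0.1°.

≈ (36.1°S, 1.2°E)

The haversine formula gives a central angle δ ≈ 0.423 rad (24.2°) between the endpoints. The total great-circle distance is δ·R ≈ 0.423 × 3959 ≈ 1673 mi, so the target fraction is f = 600/1673 ≈ 0.359.
Interpolate at f ≈ 0.359 with slerp weights a = sin((1−f)δ)/sin δ ≈ 0.653, b = sin(fδ)/sin δ ≈ 0.368.
p = a·p₁ + b·p₂ ≈ (0.807, 0.017, -0.590); φ = arcsin(p_z) ≈ -36.13°, λ = atan2(p_y, p_x) ≈ 1.21°.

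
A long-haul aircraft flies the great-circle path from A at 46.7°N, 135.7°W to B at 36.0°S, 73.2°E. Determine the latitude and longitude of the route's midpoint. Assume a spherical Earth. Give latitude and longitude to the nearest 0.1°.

≈ 19.7°N, 131.0°E

From cos δ = sin φ₁ sin φ₂ + cos φ₁ cos φ₂ cos Δλ, the central angle is δ ≈ 2.723 rad (156.0°).
Interpolate at f = 1/2 with slerp weights a = sin((1−f)δ)/sin δ ≈ 2.404, b = sin(fδ)/sin δ ≈ 2.404.
p = a·p₁ + b·p₂ ≈ (-0.618, 0.711, 0.337); φ = arcsin(p_z) ≈ 19.67°, λ = atan2(p_y, p_x) ≈ 131.01°.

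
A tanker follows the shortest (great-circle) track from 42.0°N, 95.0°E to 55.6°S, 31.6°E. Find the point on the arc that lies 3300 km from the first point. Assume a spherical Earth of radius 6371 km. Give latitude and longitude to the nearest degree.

≈ 16°N, 79°E

Convert each endpoint to a unit vector on the sphere (x = cos φ cos λ, y = cos φ sin λ, z = sin φ).
The central angle between the endpoints is δ = arccos(p₁·p₂) ≈ 1.943 rad (111.4°). The total great-circle distance is δ·R ≈ 1.943 × 6371 ≈ 12382 km, so the target fraction is f = 3300/12382 ≈ 0.267.
Interpolate at f ≈ 0.267 with slerp weights a = sin((1−f)δ)/sin δ ≈ 1.062, b = sin(fδ)/sin δ ≈ 0.532.
p = a·p₁ + b·p₂ ≈ (0.187, 0.944, 0.272); φ = arcsin(p_z) ≈ 15.80°, λ = atan2(p_y, p_x) ≈ 78.79°.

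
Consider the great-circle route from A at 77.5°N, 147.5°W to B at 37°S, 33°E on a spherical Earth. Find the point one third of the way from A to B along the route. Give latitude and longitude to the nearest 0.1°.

Convert each endpoint to a unit vector on the sphere (x = cos φ cos λ, y = cos φ sin λ, z = sin φ).
The central angle between the endpoints is δ = arccos(p₁·p₂) ≈ 2.435 rad (139.5°).
Interpolate at f = 1/3 with slerp weights a = sin((1−f)δ)/sin δ ≈ 1.538, b = sin(fδ)/sin δ ≈ 1.117.
p = a·p₁ + b·p₂ ≈ (0.467, 0.307, 0.829); φ = arcsin(p_z) ≈ 56.00°, λ = atan2(p_y, p_x) ≈ 33.30°.

≈ 56.0°N, 33.3°E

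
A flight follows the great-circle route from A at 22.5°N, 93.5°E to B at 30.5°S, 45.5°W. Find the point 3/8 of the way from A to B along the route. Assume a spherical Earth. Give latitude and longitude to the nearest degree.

Write both endpoints as unit vectors p₁, p₂ with components (cos φ cos λ, cos φ sin λ, sin φ).
The central angle between the endpoints is δ = arccos(p₁·p₂) ≈ 2.490 rad (142.7°).
Interpolate at f = 3/8 with slerp weights a = sin((1−f)δ)/sin δ ≈ 1.648, b = sin(fδ)/sin δ ≈ 1.325.
p = a·p₁ + b·p₂ ≈ (0.707, 0.706, -0.042); φ = arcsin(p_z) ≈ -2.39°, λ = atan2(p_y, p_x) ≈ 44.93°.

≈ 2°S, 45°E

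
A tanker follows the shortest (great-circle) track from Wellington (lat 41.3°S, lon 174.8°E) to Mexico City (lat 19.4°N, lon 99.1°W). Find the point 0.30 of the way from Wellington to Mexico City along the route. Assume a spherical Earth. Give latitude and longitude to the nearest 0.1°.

The haversine formula gives a central angle δ ≈ 1.743 rad (99.8°) between the endpoints.
Interpolate at f = 0.30 with slerp weights a = sin((1−f)δ)/sin δ ≈ 0.953, b = sin(fδ)/sin δ ≈ 0.507.
p = a·p₁ + b·p₂ ≈ (-0.789, -0.407, -0.461); φ = arcsin(p_z) ≈ -27.43°, λ = atan2(p_y, p_x) ≈ -152.70°.

≈ lat 27.4°S, lon 152.7°W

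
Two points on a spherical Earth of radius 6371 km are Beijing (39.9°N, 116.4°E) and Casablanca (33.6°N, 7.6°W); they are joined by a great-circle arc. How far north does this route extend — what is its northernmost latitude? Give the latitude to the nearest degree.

≈ 58°N

The great circle lies in the plane with unit normal n̂ = (p₁ × p₂)/|p₁ × p₂|.
Here n̂_z ≈ -0.530; the vertex latitude is φ_max = arccos|n̂_z| ≈ 58.0°.
Check via Clairaut: cos φ_max = |cos φ₁| · sin C = cos(39.9°)·sin(43.7°) ≈ 0.530, again giving ≈ 58.0°.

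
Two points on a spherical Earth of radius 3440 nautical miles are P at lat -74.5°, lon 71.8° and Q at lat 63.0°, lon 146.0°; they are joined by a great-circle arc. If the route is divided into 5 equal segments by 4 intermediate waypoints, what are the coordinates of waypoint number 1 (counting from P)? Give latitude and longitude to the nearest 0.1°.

≈ lat -49.4°, lon 107.2°

The haversine formula gives a central angle δ ≈ 2.542 rad (145.6°) between the endpoints.
Interpolate at f = 1/5 with slerp weights a = sin((1−f)δ)/sin δ ≈ 1.586, b = sin(fδ)/sin δ ≈ 0.863.
p = a·p₁ + b·p₂ ≈ (-0.192, 0.622, -0.759); φ = arcsin(p_z) ≈ -49.41°, λ = atan2(p_y, p_x) ≈ 107.19°.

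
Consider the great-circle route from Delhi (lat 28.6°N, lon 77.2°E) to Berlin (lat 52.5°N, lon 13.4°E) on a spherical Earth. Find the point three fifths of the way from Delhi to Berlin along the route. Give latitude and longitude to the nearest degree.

≈ lat 47°N, lon 45°E

Convert each endpoint to a unit vector on the sphere (x = cos φ cos λ, y = cos φ sin λ, z = sin φ).
The central angle between the endpoints is δ = arccos(p₁·p₂) ≈ 0.907 rad (52.0°).
Interpolate at f = 3/5 with slerp weights a = sin((1−f)δ)/sin δ ≈ 0.451, b = sin(fδ)/sin δ ≈ 0.657.
p = a·p₁ + b·p₂ ≈ (0.477, 0.479, 0.737); φ = arcsin(p_z) ≈ 47.50°, λ = atan2(p_y, p_x) ≈ 45.10°.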